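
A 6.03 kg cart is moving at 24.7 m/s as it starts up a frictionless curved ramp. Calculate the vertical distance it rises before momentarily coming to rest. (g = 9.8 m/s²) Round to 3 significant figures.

Setting KE at the bottom equal to PE gained: ½mv² = mgh
h = v²/(2g) = 24.7²/(2 × 9.8) = 31.13 m

h = 31.1 m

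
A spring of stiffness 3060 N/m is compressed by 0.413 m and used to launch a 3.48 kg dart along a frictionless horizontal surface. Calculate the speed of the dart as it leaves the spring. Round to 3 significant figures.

v = 12.2 m/s

Spring PE converts entirely to kinetic energy: ½kx² = ½mv²
v = x√(k/m) = 0.413 × √(3060/3.48) = 12.25 m/s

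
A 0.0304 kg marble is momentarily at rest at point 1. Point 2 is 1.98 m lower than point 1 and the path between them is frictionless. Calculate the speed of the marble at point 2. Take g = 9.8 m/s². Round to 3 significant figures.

v = 6.23 m/s

By conservation of mechanical energy, mgh = ½mv²
The mass cancels from both sides.
v = √(2gh) = √(2 × 9.8 × 1.98) = √38.808 = 6.230 m/s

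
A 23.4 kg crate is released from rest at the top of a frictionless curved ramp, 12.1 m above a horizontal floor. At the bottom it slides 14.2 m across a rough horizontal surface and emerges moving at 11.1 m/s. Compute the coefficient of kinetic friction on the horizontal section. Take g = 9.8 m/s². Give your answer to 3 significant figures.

μ_k = 0.409

Applying the work–energy principle:
mgh = ½mv² + μ_k m g d
mgh = 2774.8 J; ½mv² = 1441.6 J
W_f = 2774.8 − 1441.6 = 1333 J
μ_k = W_f/(mg·d) = 1333/(229.3 × 14.2) = 0.4094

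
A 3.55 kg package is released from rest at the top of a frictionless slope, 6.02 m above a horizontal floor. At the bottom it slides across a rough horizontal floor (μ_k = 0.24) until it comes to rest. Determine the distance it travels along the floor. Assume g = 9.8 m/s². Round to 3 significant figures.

d = 25.1 m

Energy at the top = energy at the end + work done against friction:
At rest all PE has been dissipated by friction: mgh = μ_k m g d
d = h/μ_k = 6.02/0.24 = 25.08 m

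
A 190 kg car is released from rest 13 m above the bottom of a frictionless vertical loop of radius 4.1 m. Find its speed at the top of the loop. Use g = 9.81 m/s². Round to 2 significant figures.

v = 9.7 m/s

Energy conservation: mgh = ½mv_top² + mg(2r)
v_top² = 2g(h − 2r) = 2(9.81)(13 − 8.200) = 94.18
v_top = 9.704 m/s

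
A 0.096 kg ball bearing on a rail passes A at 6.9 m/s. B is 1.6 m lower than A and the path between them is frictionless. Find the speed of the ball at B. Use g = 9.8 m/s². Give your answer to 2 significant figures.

By conservation of mechanical energy, ½mv₀² + mgh = ½mv²
The mass cancels from both sides.
v² = v₀² + 2gh = (6.9)² + 2(9.8)(1.6) = 78.970
v = √78.970 = 8.887 m/s

v = 8.9 m/s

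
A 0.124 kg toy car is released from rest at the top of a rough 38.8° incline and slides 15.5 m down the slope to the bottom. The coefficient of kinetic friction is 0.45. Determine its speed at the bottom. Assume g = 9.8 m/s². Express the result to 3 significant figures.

v = 9.16 m/s

Work–energy: mg(L sinθ) − μ_k(mg cosθ)L = ½mv²
mgh = mgL sinθ = (0.124)(9.8)(15.5)sin38.8° = 11.802 J
W_f = μ_k mg cosθ · L = (0.45)(0.124)(9.8)cos38.8°·15.5 = 6.606 J
½mv² = 11.802 − 6.606 = 5.1968 J
v = √(2 × 5.1968/0.124) = 9.155 m/s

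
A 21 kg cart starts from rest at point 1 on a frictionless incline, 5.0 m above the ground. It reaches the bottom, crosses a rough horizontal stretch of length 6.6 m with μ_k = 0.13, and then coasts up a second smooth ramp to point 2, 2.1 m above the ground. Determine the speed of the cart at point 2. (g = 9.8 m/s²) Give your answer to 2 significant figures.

v = 6.3 m/s

Energy at 1: mgh₁ = (21)(9.8)(5.0) = 1029.0 J
Friction loss: W_f = μ_k mg d = 176.6 J
At 2: ½mv² + mgh₂ = mgh₁ − W_f
½mv² = 1029.0 − 176.6 − 432.18 = 420.24 J
v = √(2 × 420.24/21) = 6.326 m/s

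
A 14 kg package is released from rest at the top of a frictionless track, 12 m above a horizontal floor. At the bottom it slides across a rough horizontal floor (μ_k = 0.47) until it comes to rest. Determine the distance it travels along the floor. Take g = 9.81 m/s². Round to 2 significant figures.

d = 26 m

Energy bookkeeping (friction removes W_f = μ_k N d):
At rest all PE has been dissipated by friction: mgh = μ_k m g d
d = h/μ_k = 12/0.47 = 25.53 m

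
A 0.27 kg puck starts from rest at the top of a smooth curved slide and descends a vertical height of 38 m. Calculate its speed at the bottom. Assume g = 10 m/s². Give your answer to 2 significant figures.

By conservation of mechanical energy, mgh = ½mv²
The mass cancels from both sides.
v = √(2gh) = √(2 × 10 × 38) = √760.00 = 27.57 m/s

v = 28 m/s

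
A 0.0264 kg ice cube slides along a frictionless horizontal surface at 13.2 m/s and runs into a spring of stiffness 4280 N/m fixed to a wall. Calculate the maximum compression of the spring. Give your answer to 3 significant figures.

At max compression the cube is momentarily at rest: ½mv² = ½kx²
x = v√(m/k) = 13.2 × √(0.0264/4280) = 0.03278 m

x = 0.0328 m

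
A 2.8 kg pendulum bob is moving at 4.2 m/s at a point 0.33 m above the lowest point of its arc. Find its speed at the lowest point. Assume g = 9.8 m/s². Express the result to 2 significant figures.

Mechanical energy is conserved (no friction): ½mv₀² + mgh = ½mv²
v² = v₀² + 2gh = (4.2)² + 2(9.8)(0.33) = 24.108
v = √24.108 = 4.910 m/s

v = 4.9 m/s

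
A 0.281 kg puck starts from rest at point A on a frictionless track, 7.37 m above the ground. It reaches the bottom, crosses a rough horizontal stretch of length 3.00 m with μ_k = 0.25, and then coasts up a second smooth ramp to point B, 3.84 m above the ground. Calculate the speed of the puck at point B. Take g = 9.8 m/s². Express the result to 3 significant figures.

v = 7.38 m/s

Energy at A: mgh₁ = (0.281)(9.8)(7.37) = 20.296 J
Friction loss: W_f = μ_k mg d = 2.065 J
At B: ½mv² + mgh₂ = mgh₁ − W_f
½mv² = 20.296 − 2.065 − 10.575 = 7.6556 J
v = √(2 × 7.6556/0.281) = 7.382 m/s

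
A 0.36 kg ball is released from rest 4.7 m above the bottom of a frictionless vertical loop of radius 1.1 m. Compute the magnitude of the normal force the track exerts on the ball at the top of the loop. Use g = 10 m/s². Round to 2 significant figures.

N = 13 N

Energy from release to top (height 2r): mgh = ½mv_top² + mg(2r)
v_top² = 2g(h − 2r) = 2(10)(4.7 − 2.200) = 50.000 m²/s²
At the top, both N and weight point toward the centre: N + mg = mv_top²/r
N = m(v_top²/r − g) = 0.36(50.000/1.1 − 10) = 12.76 N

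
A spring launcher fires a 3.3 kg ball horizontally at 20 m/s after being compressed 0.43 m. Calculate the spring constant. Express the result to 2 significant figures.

Spring PE at full compression equals KE at release: ½kx² = ½mv²
k = mv²/x² = (3.3)(20)²/(0.43)² = 7139 N/m

k = 7100 N/m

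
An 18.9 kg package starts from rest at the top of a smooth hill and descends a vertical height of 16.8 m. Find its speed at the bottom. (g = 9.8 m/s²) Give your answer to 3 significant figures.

By conservation of mechanical energy, mgh = ½mv²
The mass cancels from both sides.
v = √(2gh) = √(2 × 9.8 × 16.8) = √329.28 = 18.15 m/s

v = 18.1 m/s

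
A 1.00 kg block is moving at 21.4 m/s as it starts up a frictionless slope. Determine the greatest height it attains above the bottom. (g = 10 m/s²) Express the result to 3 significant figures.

By energy conservation, ½mv² = mgh
h = v²/(2g) = 21.4²/(2 × 10) = 22.90 m

h = 22.9 m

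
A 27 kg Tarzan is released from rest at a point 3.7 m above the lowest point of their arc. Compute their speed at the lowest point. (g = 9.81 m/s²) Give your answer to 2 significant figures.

v = 8.5 m/s

Equating total energy at the two states: mgh = ½mv²
The mass cancels from both sides.
v = √(2gh) = √(2 × 9.81 × 3.7) = √72.594 = 8.520 m/s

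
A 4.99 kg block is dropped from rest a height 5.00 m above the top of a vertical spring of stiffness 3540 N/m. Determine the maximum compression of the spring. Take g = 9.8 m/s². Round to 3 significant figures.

x = 0.386 m

Take the reference level at the top of the uncompressed spring. At max compression the block has fallen H + x and is momentarily at rest:
mg(H + x) = ½kx²
½(3540)x² − (4.99)(9.8)x − (4.99)(9.8)(5.00) = 0
1770x² − 48.90x − 244.5 = 0
x = [48.90 + √(2391 + 1.7311e+06)]/(2 × 1770) = 0.3857 m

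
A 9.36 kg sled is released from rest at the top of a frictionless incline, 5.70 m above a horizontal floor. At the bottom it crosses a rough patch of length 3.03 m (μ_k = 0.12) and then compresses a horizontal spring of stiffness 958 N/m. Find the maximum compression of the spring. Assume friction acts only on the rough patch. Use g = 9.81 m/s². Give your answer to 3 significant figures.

Initial energy: E₁ = mgh = (9.36)(9.81)(5.70) = 523.38 J
Friction removes W_f = μ_k mg d = (0.12)(9.36)(9.81)(3.03) = 33.39 J
Energy reaching the spring: E = 523.38 − 33.39 = 490.00 J
At max compression ½kx² = E ⇒ x = √(2E/k) = √(2 × 490.00/958) = 1.011 m

x = 1.01 m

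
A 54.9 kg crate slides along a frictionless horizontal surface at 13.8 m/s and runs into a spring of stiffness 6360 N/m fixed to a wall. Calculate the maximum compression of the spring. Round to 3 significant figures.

x = 1.28 m

Conservation of energy between contact and max compression: ½mv² = ½kx²
x = v√(m/k) = 13.8 × √(54.9/6360) = 1.282 m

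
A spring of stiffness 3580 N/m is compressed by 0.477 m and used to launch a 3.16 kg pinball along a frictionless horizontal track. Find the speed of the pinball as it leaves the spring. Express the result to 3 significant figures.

v = 16.1 m/s

Conservation of energy: ½kx² = ½mv²
v = x√(k/m) = 0.477 × √(3580/3.16) = 16.06 m/s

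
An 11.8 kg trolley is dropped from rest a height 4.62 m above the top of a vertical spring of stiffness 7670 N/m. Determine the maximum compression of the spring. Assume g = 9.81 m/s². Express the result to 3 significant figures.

x = 0.389 m

Take the reference level at the top of the uncompressed spring. At max compression the trolley has fallen H + x and is momentarily at rest:
mg(H + x) = ½kx²
½(7670)x² − (11.8)(9.81)x − (11.8)(9.81)(4.62) = 0
3835x² − 115.8x − 534.8 = 0
x = [115.8 + √(13400 + 8.2039e+06)]/(2 × 3835) = 0.3888 m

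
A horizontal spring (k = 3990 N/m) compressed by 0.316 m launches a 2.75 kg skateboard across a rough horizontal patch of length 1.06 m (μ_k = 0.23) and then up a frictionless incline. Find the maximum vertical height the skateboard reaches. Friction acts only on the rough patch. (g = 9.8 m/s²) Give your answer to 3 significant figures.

h = 7.15 m

Spring energy: E₀ = ½kx² = ½(3990)(0.316)² = 199.21 J
Friction: W_f = μ_k mg d = (0.23)(2.75)(9.8)(1.06) = 6.570 J
Energy at base of ramp: E = 199.21 − 6.570 = 192.64 J
At max height all remaining energy is PE: mgh = E ⇒ h = E/(mg) = 192.64/(2.75 × 9.8) = 7.148 m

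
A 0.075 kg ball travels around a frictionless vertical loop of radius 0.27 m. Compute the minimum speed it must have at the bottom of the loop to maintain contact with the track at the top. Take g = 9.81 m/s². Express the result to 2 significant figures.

v = 3.6 m/s

At the top: mg = mv_top²/r ⇒ v_top² = gr = 2.649 m²/s²
Energy from bottom to top (height 2r): ½mv_bot² = ½mv_top² + mg(2r)
v_bot² = gr + 4gr = 5gr = 13.24
v_bot = √(5gr) = 3.639 m/s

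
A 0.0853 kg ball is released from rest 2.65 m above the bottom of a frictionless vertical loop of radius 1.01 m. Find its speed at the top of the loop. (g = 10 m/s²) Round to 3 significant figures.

Energy conservation: mgh = ½mv_top² + mg(2r)
v_top² = 2g(h − 2r) = 2(10)(2.65 − 2.020) = 12.60
v_top = 3.550 m/s

v = 3.55 m/s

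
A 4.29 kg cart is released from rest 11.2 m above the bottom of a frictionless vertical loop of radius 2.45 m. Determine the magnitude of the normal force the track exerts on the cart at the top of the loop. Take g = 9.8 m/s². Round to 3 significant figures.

Energy from release to top (height 2r): mgh = ½mv_top² + mg(2r)
v_top² = 2g(h − 2r) = 2(9.8)(11.2 − 4.900) = 123.48 m²/s²
At the top, both N and weight point toward the centre: N + mg = mv_top²/r
N = m(v_top²/r − g) = 4.29(123.48/2.45 − 9.8) = 174.2 N

N = 174 N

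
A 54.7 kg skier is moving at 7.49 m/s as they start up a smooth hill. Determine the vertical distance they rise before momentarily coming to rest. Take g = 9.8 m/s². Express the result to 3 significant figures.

By energy conservation, ½mv² = mgh
h = v²/(2g) = 7.49²/(2 × 9.8) = 2.862 m

h = 2.86 m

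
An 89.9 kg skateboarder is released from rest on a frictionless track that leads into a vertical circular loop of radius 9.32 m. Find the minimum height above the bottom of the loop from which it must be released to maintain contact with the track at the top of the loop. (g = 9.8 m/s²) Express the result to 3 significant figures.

h = 23.3 m

At the top, for minimum speed gravity alone supplies the centripetal force: mg = mv_top²/r ⇒ v_top² = gr = 91.34 m²/s²
Energy conservation from release height h to the top (height 2r): mgh = ½mv_top² + mg(2r)
h = v_top²/(2g) + 2r = r/2 + 2r = 5r/2 = 23.30 m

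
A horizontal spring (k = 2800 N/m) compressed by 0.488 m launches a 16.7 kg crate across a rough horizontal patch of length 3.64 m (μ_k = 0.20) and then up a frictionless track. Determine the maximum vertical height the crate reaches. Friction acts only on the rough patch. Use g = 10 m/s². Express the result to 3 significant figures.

Spring energy: E₀ = ½kx² = ½(2800)(0.488)² = 333.40 J
Friction: W_f = μ_k mg d = (0.20)(16.7)(10)(3.64) = 121.6 J
Energy at base of ramp: E = 333.40 − 121.6 = 211.83 J
At max height all remaining energy is PE: mgh = E ⇒ h = E/(mg) = 211.83/(16.7 × 10) = 1.268 m

h = 1.27 m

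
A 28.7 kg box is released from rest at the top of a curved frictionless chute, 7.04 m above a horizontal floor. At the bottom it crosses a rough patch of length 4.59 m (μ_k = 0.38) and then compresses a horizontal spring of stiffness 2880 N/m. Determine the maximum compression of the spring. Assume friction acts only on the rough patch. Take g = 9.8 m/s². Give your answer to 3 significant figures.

Initial energy: E₁ = mgh = (28.7)(9.8)(7.04) = 1980.1 J
Friction removes W_f = μ_k mg d = (0.38)(28.7)(9.8)(4.59) = 490.6 J
Energy reaching the spring: E = 1980.1 − 490.6 = 1489.5 J
At max compression ½kx² = E ⇒ x = √(2E/k) = √(2 × 1489.5/2880) = 1.017 m

x = 1.02 m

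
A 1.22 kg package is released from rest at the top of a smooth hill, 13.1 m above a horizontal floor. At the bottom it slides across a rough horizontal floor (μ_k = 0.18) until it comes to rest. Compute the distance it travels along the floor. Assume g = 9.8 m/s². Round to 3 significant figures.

d = 72.8 m

Energy at the top = energy at the end + work done against friction:
At rest all PE has been dissipated by friction: mgh = μ_k m g d
d = h/μ_k = 13.1/0.18 = 72.78 m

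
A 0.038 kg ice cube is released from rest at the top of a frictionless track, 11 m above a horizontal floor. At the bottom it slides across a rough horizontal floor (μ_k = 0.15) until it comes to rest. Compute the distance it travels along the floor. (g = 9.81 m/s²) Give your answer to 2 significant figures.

d = 73 m

Energy bookkeeping (friction removes W_f = μ_k N d):
At rest all PE has been dissipated by friction: mgh = μ_k m g d
d = h/μ_k = 11/0.15 = 73.33 m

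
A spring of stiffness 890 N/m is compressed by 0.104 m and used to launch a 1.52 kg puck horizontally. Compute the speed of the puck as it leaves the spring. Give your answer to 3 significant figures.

v = 2.52 m/s

Spring PE converts entirely to kinetic energy: ½kx² = ½mv²
v = x√(k/m) = 0.104 × √(890/1.52) = 2.517 m/s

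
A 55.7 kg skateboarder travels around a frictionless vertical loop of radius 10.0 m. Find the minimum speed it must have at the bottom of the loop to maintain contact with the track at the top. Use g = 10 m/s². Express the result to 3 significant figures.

At the top: mg = mv_top²/r ⇒ v_top² = gr = 100.0 m²/s²
Energy from bottom to top (height 2r): ½mv_bot² = ½mv_top² + mg(2r)
v_bot² = gr + 4gr = 5gr = 500.0
v_bot = √(5gr) = 22.36 m/s

v = 22.4 m/s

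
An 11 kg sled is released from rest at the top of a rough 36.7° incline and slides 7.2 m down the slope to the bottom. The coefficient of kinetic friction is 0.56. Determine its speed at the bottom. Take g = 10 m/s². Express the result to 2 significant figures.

Taking the bottom as reference, mgh = ½mv² + μ_k N L with h = L sinθ, N = mg cosθ:
mgh = mgL sinθ = (11)(10)(7.2)sin36.7° = 473.32 J
W_f = μ_k mg cosθ · L = (0.56)(11)(10)cos36.7°·7.2 = 355.6 J
½mv² = 473.32 − 355.6 = 117.72 J
v = √(2 × 117.72/11) = 4.626 m/s

v = 4.6 m/s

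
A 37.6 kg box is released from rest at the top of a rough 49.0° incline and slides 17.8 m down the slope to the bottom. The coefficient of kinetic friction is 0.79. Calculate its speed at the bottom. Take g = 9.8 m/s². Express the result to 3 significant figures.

Work–energy: mg(L sinθ) − μ_k(mg cosθ)L = ½mv²
mgh = mgL sinθ = (37.6)(9.8)(17.8)sin49.0° = 4950.1 J
W_f = μ_k mg cosθ · L = (0.79)(37.6)(9.8)cos49.0°·17.8 = 3399 J
½mv² = 4950.1 − 3399 = 1550.7 J
v = √(2 × 1550.7/37.6) = 9.082 m/s

v = 9.08 m/s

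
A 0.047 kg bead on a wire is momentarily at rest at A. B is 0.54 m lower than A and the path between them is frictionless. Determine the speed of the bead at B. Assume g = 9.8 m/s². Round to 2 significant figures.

By conservation of mechanical energy, mgh = ½mv²
v = √(2gh) = √(2 × 9.8 × 0.54) = √10.584 = 3.253 m/s

v = 3.3 m/s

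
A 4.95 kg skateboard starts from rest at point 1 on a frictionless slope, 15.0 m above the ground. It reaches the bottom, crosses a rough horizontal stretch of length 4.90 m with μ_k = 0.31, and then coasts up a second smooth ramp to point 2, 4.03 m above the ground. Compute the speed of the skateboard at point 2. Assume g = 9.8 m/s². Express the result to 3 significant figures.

v = 13.6 m/s

Energy at 1: mgh₁ = (4.95)(9.8)(15.0) = 727.65 J
Friction loss: W_f = μ_k mg d = 73.69 J
At 2: ½mv² + mgh₂ = mgh₁ − W_f
½mv² = 727.65 − 73.69 − 195.50 = 458.47 J
v = √(2 × 458.47/4.95) = 13.61 m/s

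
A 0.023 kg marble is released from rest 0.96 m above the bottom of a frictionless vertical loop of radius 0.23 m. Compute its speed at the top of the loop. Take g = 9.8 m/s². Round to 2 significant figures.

Energy conservation: mgh = ½mv_top² + mg(2r)
v_top² = 2g(h − 2r) = 2(9.8)(0.96 − 0.4600) = 9.800
v_top = 3.130 m/s

v = 3.1 m/s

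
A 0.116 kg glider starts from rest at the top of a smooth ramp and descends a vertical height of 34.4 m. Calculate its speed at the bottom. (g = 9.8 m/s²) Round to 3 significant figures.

v = 26.0 m/s

Energy conservation between the two points: mgh = ½mv²
v = √(2gh) = √(2 × 9.8 × 34.4) = √674.24 = 25.97 m/s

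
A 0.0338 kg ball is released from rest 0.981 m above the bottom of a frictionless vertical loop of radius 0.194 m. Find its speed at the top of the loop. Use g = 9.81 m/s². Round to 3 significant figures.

v = 3.41 m/s

Energy conservation: mgh = ½mv_top² + mg(2r)
v_top² = 2g(h − 2r) = 2(9.81)(0.981 − 0.3880) = 11.63
v_top = 3.411 m/s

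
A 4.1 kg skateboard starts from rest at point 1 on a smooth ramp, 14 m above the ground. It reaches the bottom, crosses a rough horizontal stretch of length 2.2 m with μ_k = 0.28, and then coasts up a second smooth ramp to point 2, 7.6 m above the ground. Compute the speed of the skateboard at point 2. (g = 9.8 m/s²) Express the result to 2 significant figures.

Energy at 1: mgh₁ = (4.1)(9.8)(14) = 562.52 J
Friction loss: W_f = μ_k mg d = 24.75 J
At 2: ½mv² + mgh₂ = mgh₁ − W_f
½mv² = 562.52 − 24.75 − 305.37 = 232.40 J
v = √(2 × 232.40/4.1) = 10.65 m/s

v = 11 m/s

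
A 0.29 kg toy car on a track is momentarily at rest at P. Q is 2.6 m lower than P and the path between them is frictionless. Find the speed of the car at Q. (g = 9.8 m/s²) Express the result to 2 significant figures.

v = 7.1 m/s

Mechanical energy is conserved (no friction): mgh = ½mv²
The mass cancels from both sides.
v = √(2gh) = √(2 × 9.8 × 2.6) = √50.960 = 7.139 m/s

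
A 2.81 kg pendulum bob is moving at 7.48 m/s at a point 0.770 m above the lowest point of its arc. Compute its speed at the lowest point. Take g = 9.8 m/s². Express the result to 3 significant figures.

v = 8.43 m/s

Mechanical energy is conserved (no friction): ½mv₀² + mgh = ½mv²
The mass cancels from both sides.
v² = v₀² + 2gh = (7.48)² + 2(9.8)(0.770) = 71.042
v = √71.042 = 8.429 m/s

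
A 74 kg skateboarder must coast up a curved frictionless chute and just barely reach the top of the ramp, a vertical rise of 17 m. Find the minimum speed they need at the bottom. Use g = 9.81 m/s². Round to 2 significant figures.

v = 18 m/s

At the top they are momentarily at rest, so all KE converts to PE: ½mv² = mgh
v = √(2gh) = √(2 × 9.81 × 17) = 18.26 m/s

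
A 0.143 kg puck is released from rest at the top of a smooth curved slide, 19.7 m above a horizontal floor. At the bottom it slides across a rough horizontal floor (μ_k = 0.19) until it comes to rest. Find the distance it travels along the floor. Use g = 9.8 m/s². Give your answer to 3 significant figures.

d = 104 m

Energy at the top = energy at the end + work done against friction:
At rest all PE has been dissipated by friction: mgh = μ_k m g d
d = h/μ_k = 19.7/0.19 = 103.7 m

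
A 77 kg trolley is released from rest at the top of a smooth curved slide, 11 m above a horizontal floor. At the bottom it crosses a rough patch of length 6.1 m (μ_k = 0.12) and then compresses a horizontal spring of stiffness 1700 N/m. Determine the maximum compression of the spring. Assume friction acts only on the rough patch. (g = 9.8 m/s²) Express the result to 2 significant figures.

Initial energy: E₁ = mgh = (77)(9.8)(11) = 8300.6 J
Friction removes W_f = μ_k mg d = (0.12)(77)(9.8)(6.1) = 552.4 J
Energy reaching the spring: E = 8300.6 − 552.4 = 7748.2 J
At max compression ½kx² = E ⇒ x = √(2E/k) = √(2 × 7748.2/1700) = 3.019 m

x = 3.0 m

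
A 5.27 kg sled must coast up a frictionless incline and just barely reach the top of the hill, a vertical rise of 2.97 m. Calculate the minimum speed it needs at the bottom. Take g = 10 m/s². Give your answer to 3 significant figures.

At the top it is momentarily at rest, so all KE converts to PE: ½mv² = mgh
v = √(2gh) = √(2 × 10 × 2.97) = 7.707 m/s

v = 7.71 m/s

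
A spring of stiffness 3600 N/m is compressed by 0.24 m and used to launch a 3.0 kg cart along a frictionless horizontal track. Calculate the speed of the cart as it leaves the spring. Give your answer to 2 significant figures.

The cart leaves the spring when the spring is at natural length, so ½kx² = ½mv²
v = x√(k/m) = 0.24 × √(3600/3.0) = 8.314 m/s

v = 8.3 m/s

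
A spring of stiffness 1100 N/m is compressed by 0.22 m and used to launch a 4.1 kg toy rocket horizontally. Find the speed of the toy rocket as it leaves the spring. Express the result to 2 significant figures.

v = 3.6 m/s

Conservation of energy: ½kx² = ½mv²
v = x√(k/m) = 0.22 × √(1100/4.1) = 3.604 m/s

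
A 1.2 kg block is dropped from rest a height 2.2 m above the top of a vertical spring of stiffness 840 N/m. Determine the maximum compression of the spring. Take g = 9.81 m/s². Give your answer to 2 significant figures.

Let x be the compression. The total drop is H + x, and the block is instantaneously at rest at max compression, so energy conservation gives:
mg(H + x) = ½kx²
½(840)x² − (1.2)(9.81)x − (1.2)(9.81)(2.2) = 0
420.0x² − 11.77x − 25.90 = 0
x = [11.77 + √(138.6 + 43509)]/(2 × 420.0) = 0.2627 m

x = 0.26 m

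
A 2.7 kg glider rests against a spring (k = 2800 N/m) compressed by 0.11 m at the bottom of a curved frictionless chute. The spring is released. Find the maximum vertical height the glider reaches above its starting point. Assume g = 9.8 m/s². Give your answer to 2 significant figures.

h = 0.64 m

Energy conservation from release to the highest point: ½kx² = mgh
h = kx²/(2mg) = (2800)(0.11)²/(2 × 2.7 × 9.8) = 0.6402 m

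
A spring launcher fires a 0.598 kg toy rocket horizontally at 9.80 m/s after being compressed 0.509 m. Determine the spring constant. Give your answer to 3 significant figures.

k = 222 N/m

½kx² = ½mv²
k = mv²/x² = (0.598)(9.80)²/(0.509)² = 221.7 N/m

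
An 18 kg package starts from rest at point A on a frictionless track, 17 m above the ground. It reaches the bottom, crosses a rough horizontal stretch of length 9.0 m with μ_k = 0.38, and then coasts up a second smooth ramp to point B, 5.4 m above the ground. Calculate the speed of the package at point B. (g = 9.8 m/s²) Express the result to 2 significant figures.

Energy at A: mgh₁ = (18)(9.8)(17) = 2998.8 J
Friction loss: W_f = μ_k mg d = 603.3 J
At B: ½mv² + mgh₂ = mgh₁ − W_f
½mv² = 2998.8 − 603.3 − 952.56 = 1443.0 J
v = √(2 × 1443.0/18) = 12.66 m/s

v = 13 m/s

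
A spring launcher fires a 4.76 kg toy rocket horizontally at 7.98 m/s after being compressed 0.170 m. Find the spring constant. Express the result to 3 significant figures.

Spring PE at full compression equals KE at release: ½kx² = ½mv²
k = mv²/x² = (4.76)(7.98)²/(0.170)² = 10489 N/m

k = 10500 N/m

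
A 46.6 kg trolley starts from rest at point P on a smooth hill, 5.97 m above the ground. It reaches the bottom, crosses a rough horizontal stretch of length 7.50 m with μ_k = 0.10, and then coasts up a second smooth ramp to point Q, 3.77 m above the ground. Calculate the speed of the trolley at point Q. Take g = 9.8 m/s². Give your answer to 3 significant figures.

v = 5.33 m/s

Energy at P: mgh₁ = (46.6)(9.8)(5.97) = 2726.4 J
Friction loss: W_f = μ_k mg d = 342.5 J
At Q: ½mv² + mgh₂ = mgh₁ − W_f
½mv² = 2726.4 − 342.5 − 1721.7 = 662.19 J
v = √(2 × 662.19/46.6) = 5.331 m/s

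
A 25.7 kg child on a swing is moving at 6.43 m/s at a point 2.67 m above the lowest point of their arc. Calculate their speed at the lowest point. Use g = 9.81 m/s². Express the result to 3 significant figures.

v = 9.68 m/s

Energy conservation between the two points: ½mv₀² + mgh = ½mv²
v² = v₀² + 2gh = (6.43)² + 2(9.81)(2.67) = 93.730
v = √93.730 = 9.681 m/s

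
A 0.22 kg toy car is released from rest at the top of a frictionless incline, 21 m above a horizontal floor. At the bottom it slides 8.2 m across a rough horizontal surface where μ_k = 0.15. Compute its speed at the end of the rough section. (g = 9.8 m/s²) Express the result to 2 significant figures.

v = 20 m/s

Energy bookkeeping (friction removes W_f = μ_k N d):
mgh = ½mv² + μ_k m g d
W_f = μ_k mg d = (0.15)(0.22)(9.8)(8.2) = 2.652 J
½mv² = mgh − W_f = 45.276 − 2.652 = 42.624 J
v = √(2 × 42.624/0.22) = 19.68 m/s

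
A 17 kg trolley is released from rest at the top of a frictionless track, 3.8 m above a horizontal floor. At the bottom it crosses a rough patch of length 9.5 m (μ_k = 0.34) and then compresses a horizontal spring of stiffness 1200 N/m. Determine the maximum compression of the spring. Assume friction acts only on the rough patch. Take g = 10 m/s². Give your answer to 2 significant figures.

Initial energy: E₁ = mgh = (17)(10)(3.8) = 646.00 J
Friction removes W_f = μ_k mg d = (0.34)(17)(10)(9.5) = 549.1 J
Energy reaching the spring: E = 646.00 − 549.1 = 96.900 J
At max compression ½kx² = E ⇒ x = √(2E/k) = √(2 × 96.900/1200) = 0.4019 m

x = 0.40 m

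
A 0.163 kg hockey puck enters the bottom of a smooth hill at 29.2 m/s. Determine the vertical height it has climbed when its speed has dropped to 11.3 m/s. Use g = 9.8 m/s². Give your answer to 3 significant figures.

Energy balance between the two points: ½mv₁² = ½mv₂² + mgh
h = (v₁² − v₂²)/(2g) = (29.2² − 11.3²)/(2 × 9.8) = 36.99 m

h = 37.0 m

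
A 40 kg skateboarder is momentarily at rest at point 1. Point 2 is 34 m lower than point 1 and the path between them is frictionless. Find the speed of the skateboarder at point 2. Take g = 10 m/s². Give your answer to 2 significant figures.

v = 26 m/s

Energy conservation between the two points: mgh = ½mv²
The mass cancels from both sides.
v = √(2gh) = √(2 × 10 × 34) = √680.00 = 26.08 m/s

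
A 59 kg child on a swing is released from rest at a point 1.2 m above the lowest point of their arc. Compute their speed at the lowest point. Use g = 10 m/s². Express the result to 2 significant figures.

Energy conservation between the two points: mgh = ½mv²
The mass cancels from both sides.
v = √(2gh) = √(2 × 10 × 1.2) = √24.000 = 4.899 m/s

v = 4.9 m/s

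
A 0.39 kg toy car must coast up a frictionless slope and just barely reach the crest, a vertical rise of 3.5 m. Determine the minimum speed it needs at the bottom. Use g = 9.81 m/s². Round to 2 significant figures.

At the top it is momentarily at rest, so all KE converts to PE: ½mv² = mgh
v = √(2gh) = √(2 × 9.81 × 3.5) = 8.287 m/s

v = 8.3 m/s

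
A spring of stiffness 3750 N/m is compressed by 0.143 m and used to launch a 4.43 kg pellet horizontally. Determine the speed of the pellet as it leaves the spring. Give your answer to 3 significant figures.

Conservation of energy: ½kx² = ½mv²
v = x√(k/m) = 0.143 × √(3750/4.43) = 4.161 m/s

v = 4.16 m/s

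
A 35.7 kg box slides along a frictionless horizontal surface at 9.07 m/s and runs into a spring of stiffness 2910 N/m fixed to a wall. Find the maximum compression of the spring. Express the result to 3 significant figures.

x = 1.00 m

At max compression the box is momentarily at rest: ½mv² = ½kx²
x = v√(m/k) = 9.07 × √(35.7/2910) = 1.005 m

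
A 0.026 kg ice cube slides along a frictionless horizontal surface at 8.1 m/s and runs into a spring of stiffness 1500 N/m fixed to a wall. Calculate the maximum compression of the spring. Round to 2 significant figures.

x = 0.034 m

All KE is stored as spring PE at maximum compression: ½mv² = ½kx²
x = v√(m/k) = 8.1 × √(0.026/1500) = 0.03372 m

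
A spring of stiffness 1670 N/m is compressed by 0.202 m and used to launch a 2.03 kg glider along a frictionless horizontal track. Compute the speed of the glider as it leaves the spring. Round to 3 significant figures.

v = 5.79 m/s

Conservation of energy: ½kx² = ½mv²
v = x√(k/m) = 0.202 × √(1670/2.03) = 5.794 m/s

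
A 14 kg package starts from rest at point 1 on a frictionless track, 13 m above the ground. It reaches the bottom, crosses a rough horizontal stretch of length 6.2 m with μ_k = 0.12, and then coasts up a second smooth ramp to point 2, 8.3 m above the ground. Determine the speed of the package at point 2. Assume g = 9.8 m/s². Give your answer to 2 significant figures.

Energy at 1: mgh₁ = (14)(9.8)(13) = 1783.6 J
Friction loss: W_f = μ_k mg d = 102.1 J
At 2: ½mv² + mgh₂ = mgh₁ − W_f
½mv² = 1783.6 − 102.1 − 1138.8 = 542.76 J
v = √(2 × 542.76/14) = 8.806 m/s

v = 8.8 m/s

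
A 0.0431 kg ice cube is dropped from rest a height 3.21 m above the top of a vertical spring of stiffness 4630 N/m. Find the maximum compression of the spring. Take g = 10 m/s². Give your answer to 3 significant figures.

x = 0.0245 m

Let x be the compression. The total drop is H + x, and the cube is instantaneously at rest at max compression, so energy conservation gives:
mg(H + x) = ½kx²
½(4630)x² − (0.0431)(10)x − (0.0431)(10)(3.21) = 0
2315x² − 0.4310x − 1.384 = 0
x = [0.4310 + √(0.1858 + 12811)]/(2 × 2315) = 0.02454 m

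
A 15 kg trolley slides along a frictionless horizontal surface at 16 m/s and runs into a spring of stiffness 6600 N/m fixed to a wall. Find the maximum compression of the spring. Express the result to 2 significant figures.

At max compression the trolley is momentarily at rest: ½mv² = ½kx²
x = v√(m/k) = 16 × √(15/6600) = 0.7628 m

x = 0.76 m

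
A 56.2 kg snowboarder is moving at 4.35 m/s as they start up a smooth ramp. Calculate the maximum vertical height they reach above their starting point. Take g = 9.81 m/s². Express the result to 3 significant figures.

Setting KE at the bottom equal to PE gained: ½mv² = mgh
h = v²/(2g) = 4.35²/(2 × 9.81) = 0.9644 m

h = 0.964 m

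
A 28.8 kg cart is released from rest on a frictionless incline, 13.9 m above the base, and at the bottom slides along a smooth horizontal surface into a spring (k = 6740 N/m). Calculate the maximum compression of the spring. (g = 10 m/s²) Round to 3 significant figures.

x = 1.09 m

Energy conservation (no friction) from release to max compression: mgh = ½kx²
x = √(2mgh/k) = √(2 × 28.8 × 10 × 13.9 / 6740) = 1.090 m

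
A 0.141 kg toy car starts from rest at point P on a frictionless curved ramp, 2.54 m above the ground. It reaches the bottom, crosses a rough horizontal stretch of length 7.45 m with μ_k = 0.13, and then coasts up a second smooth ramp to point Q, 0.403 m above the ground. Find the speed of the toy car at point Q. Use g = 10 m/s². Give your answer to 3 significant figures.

Energy at P: mgh₁ = (0.141)(10)(2.54) = 3.5814 J
Friction loss: W_f = μ_k mg d = 1.366 J
At Q: ½mv² + mgh₂ = mgh₁ − W_f
½mv² = 3.5814 − 1.366 − 0.56823 = 1.6476 J
v = √(2 × 1.6476/0.141) = 4.834 m/s

v = 4.83 m/s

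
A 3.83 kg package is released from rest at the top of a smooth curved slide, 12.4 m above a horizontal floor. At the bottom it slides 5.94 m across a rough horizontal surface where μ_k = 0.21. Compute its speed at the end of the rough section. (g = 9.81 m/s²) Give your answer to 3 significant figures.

Applying the work–energy principle:
mgh = ½mv² + μ_k m g d
W_f = μ_k mg d = (0.21)(3.83)(9.81)(5.94) = 46.87 J
½mv² = mgh − W_f = 465.90 − 46.87 = 419.03 J
v = √(2 × 419.03/3.83) = 14.79 m/s

v = 14.8 m/s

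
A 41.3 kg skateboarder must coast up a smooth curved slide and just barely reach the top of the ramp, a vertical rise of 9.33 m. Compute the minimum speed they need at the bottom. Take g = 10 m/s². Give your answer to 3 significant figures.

At the top they are momentarily at rest, so all KE converts to PE: ½mv² = mgh
v = √(2gh) = √(2 × 10 × 9.33) = 13.66 m/s

v = 13.7 m/s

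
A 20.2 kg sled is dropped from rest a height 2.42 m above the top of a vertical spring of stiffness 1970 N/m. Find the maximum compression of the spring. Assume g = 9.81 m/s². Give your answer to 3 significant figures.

x = 0.806 m

Let x be the compression. The total drop is H + x, and the sled is instantaneously at rest at max compression, so energy conservation gives:
mg(H + x) = ½kx²
½(1970)x² − (20.2)(9.81)x − (20.2)(9.81)(2.42) = 0
985.0x² − 198.2x − 479.6 = 0
x = [198.2 + √(39268 + 1.8894e+06)]/(2 × 985.0) = 0.8056 m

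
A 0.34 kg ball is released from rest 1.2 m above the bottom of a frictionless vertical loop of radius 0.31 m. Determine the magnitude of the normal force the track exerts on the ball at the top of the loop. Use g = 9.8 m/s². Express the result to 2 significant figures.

N = 9.1 N

Energy from release to top (height 2r): mgh = ½mv_top² + mg(2r)
v_top² = 2g(h − 2r) = 2(9.8)(1.2 − 0.6200) = 11.368 m²/s²
At the top, both N and weight point toward the centre: N + mg = mv_top²/r
N = m(v_top²/r − g) = 0.34(11.368/0.31 − 9.8) = 9.136 N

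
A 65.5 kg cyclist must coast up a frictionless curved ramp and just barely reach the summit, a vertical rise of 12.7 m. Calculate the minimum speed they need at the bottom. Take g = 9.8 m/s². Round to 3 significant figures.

At the top they are momentarily at rest, so all KE converts to PE: ½mv² = mgh
v = √(2gh) = √(2 × 9.8 × 12.7) = 15.78 m/s

v = 15.8 m/s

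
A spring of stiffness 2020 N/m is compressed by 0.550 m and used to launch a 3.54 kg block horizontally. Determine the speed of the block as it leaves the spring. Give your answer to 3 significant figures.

v = 13.1 m/s

Conservation of energy: ½kx² = ½mv²
v = x√(k/m) = 0.550 × √(2020/3.54) = 13.14 m/s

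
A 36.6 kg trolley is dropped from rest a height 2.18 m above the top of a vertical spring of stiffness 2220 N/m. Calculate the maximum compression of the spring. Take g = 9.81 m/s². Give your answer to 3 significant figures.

x = 1.02 m

Take the reference level at the top of the uncompressed spring. At max compression the trolley has fallen H + x and is momentarily at rest:
mg(H + x) = ½kx²
½(2220)x² − (36.6)(9.81)x − (36.6)(9.81)(2.18) = 0
1110x² − 359.0x − 782.7 = 0
x = [359.0 + √(128914 + 3.4753e+06)]/(2 × 1110) = 1.017 m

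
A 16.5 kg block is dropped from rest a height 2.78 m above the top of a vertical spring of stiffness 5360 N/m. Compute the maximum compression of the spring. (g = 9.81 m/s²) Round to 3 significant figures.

x = 0.441 m

Measuring PE from the top of the relaxed spring, at max compression the block has dropped H + x with zero KE, so:
mg(H + x) = ½kx²
½(5360)x² − (16.5)(9.81)x − (16.5)(9.81)(2.78) = 0
2680x² − 161.9x − 450.0 = 0
x = [161.9 + √(26200 + 4.8238e+06)]/(2 × 2680) = 0.4411 m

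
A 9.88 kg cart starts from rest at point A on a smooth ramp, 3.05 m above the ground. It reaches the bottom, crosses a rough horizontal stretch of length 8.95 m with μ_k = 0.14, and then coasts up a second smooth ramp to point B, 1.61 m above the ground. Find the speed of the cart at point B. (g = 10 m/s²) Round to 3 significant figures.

v = 1.93 m/s

Energy at A: mgh₁ = (9.88)(10)(3.05) = 301.34 J
Friction loss: W_f = μ_k mg d = 123.8 J
At B: ½mv² + mgh₂ = mgh₁ − W_f
½mv² = 301.34 − 123.8 − 159.07 = 18.476 J
v = √(2 × 18.476/9.88) = 1.934 m/s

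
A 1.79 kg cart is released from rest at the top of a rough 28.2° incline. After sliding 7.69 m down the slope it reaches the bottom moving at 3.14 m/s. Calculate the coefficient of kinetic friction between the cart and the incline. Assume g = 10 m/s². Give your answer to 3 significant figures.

μ_k = 0.463

The energy dissipated by friction is the PE lost minus the KE gained:
mgL sinθ = 65.047 J; ½mv² = 8.8243 J
W_f = 65.047 − 8.8243 = 56.22 J
μ_k = W_f/(mg cosθ · L) = 56.22/(15.78 × 7.69) = 0.4635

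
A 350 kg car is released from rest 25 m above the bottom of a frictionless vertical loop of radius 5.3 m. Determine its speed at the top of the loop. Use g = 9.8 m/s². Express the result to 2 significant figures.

Energy conservation: mgh = ½mv_top² + mg(2r)
v_top² = 2g(h − 2r) = 2(9.8)(25 − 10.60) = 282.2
v_top = 16.80 m/s

v = 17 m/s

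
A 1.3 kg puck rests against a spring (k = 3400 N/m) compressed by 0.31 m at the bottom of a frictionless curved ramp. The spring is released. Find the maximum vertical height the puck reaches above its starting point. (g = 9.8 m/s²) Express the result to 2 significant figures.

h = 13 m

All spring PE becomes gravitational PE at the highest point: ½kx² = mgh
h = kx²/(2mg) = (3400)(0.31)²/(2 × 1.3 × 9.8) = 12.82 m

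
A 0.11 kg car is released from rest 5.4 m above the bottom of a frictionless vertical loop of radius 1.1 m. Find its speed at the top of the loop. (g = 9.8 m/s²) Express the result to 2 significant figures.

Energy conservation: mgh = ½mv_top² + mg(2r)
v_top² = 2g(h − 2r) = 2(9.8)(5.4 − 2.200) = 62.72
v_top = 7.920 m/s

v = 7.9 m/s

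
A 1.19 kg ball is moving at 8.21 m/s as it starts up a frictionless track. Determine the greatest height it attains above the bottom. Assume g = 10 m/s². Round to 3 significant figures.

By energy conservation, ½mv² = mgh
h = v²/(2g) = 8.21²/(2 × 10) = 3.370 m

h = 3.37 m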